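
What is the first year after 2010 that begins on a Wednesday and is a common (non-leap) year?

Jan 1 advances by 2 weekdays after a leap year and by 1 after a common year.
2010: Jan 1 is Friday.
2011: Saturday
2012: Sunday (leap)
2013: Tuesday
2014: Wednesday
2014 begins on a Wednesday and is a common year.

2014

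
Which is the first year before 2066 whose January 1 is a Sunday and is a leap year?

Jan 1 advances by 2 weekdays after a leap year and by 1 after a common year.
2066: Jan 1 is Friday.
2065: Thursday
2064: Tuesday (leap)
2063: Monday
2062: Sunday
2061: Saturday
2060: Thursday (leap)
2059: Wednesday
2058: Tuesday
2057: Monday
2056: Saturday (leap)
2055: Friday
2054: Thursday
2053: Wednesday
2052: Monday (leap)
2051: Sunday
2050: Saturday
2049: Friday
2048: Wednesday (leap)
2047: Tuesday
2046: Monday
2045: Sunday
2044: Friday (leap)
2043: Thursday
2042: Wednesday
2041: Tuesday
2040: Sunday (leap)
2040 begins on a Sunday and is a leap year.

2040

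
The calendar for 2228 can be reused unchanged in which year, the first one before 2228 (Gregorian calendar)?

2188

Two years share a calendar iff Jan 1 falls on the same weekday and both are leap or both are common. 2228: Jan 1 is Tuesday, leap year.
2227: Jan 1 Monday, common
2226: Jan 1 Sunday, common
2225: Jan 1 Saturday, common
2224: Jan 1 Thursday, leap
2223: Jan 1 Wednesday, common
2222: Jan 1 Tuesday, common
2221: Jan 1 Monday, common
2220: Jan 1 Saturday, leap
2219: Jan 1 Friday, common
2218: Jan 1 Thursday, common
2217: Jan 1 Wednesday, common
2216: Jan 1 Monday, leap
2215: Jan 1 Sunday, common
2214: Jan 1 Saturday, common
2213: Jan 1 Friday, common
2212: Jan 1 Wednesday, leap
2211: Jan 1 Tuesday, common
2210: Jan 1 Monday, common
2209: Jan 1 Sunday, common
2208: Jan 1 Friday, leap
2207: Jan 1 Thursday, common
2206: Jan 1 Wednesday, common
2205: Jan 1 Tuesday, common
2204: Jan 1 Sunday, leap
2203: Jan 1 Saturday, common
2202: Jan 1 Friday, common
2201: Jan 1 Thursday, common
2200: Jan 1 Wednesday, common
2199: Jan 1 Tuesday, common
2198: Jan 1 Monday, common
2197: Jan 1 Sunday, common
2196: Jan 1 Friday, leap
2195: Jan 1 Thursday, common
2194: Jan 1 Wednesday, common
2193: Jan 1 Tuesday, common
2192: Jan 1 Sunday, leap
2191: Jan 1 Saturday, common
2190: Jan 1 Friday, common
2189: Jan 1 Thursday, common
2188: Jan 1 Tuesday, leap
2188 matches on both conditions.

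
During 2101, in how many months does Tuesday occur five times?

4

A month of length L has five Tuesdays iff its first Tuesday is on day ≤ L−28 (so day 1–3 in a 31-day month, 1–2 in a 30-day month, day 1 in a leap February).
Checking each month of 2101: Jan starts Sat (31d); Feb starts Tue (28d); Mar starts Tue (31d) ✓; Apr starts Fri (30d); May starts Sun (31d) ✓; Jun starts Wed (30d); Jul starts Fri (31d); Aug starts Mon (31d) ✓; Sep starts Thu (30d); Oct starts Sat (31d); Nov starts Tue (30d) ✓; Dec starts Thu (31d).
Five-Tuesday months: March, May, August, November → 4.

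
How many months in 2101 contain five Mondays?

A month of length L has five Mondays iff its first Monday is on day ≤ L−28 (so day 1–3 in a 31-day month, 1–2 in a 30-day month, day 1 in a leap February).
Checking each month of 2101: Jan starts Sat (31d) ✓; Feb starts Tue (28d); Mar starts Tue (31d); Apr starts Fri (30d); May starts Sun (31d) ✓; Jun starts Wed (30d); Jul starts Fri (31d); Aug starts Mon (31d) ✓; Sep starts Thu (30d); Oct starts Sat (31d) ✓; Nov starts Tue (30d); Dec starts Thu (31d).
Five-Monday months: January, May, August, October → 4.

4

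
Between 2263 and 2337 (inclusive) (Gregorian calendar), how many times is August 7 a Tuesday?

11

Track August 7's weekday year by year (advancing +1, or +2 across a Feb 29):
  2263: Fri  2264: Sun (+2)  2265: Mon (+1)  2266: Tue (+1) ✓  2267: Wed (+1)
  2268: Fri (+2)  2269: Sat (+1)  2270: Sun (+1)  2271: Mon (+1)  2272: Wed (+2)
  2273: Thu (+1)  2274: Fri (+1)  2275: Sat (+1)  2276: Mon (+2)  … (47 more years) …
  2324: Thu (+2)  2325: Fri (+1)  2326: Sat (+1)  2327: Sun (+1)  2328: Tue (+2) ✓
  2329: Wed (+1)  2330: Thu (+1)  2331: Fri (+1)  2332: Sun (+2)  2333: Mon (+1)
  2334: Tue (+1) ✓  2335: Wed (+1)  2336: Fri (+2)  2337: Sat (+1)
Tuesday years: 2266, 2277, 2283, 2288, 2294, 2300, 2306, 2317, 2323, 2328, 2334 — 11 in total.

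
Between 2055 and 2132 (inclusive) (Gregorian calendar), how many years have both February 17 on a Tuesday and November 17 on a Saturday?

0

Check each year's weekday for February 17 and November 17:
  2055: Wed/Wed  2056: Thu/Fri  2057: Sat/Sat  2058: Sun/Sun  2059: Mon/Mon  2060: Tue/Wed  2061: Thu/Thu  2062: Fri/Fri  2063: Sat/Sat  2064: Sun/Mon  2065: Tue/Tue  2066: Wed/Wed  2067: Thu/Thu  2068: Fri/Sat  …(50 more)…  2119: Fri/Fri  2120: Sat/Sun  2121: Mon/Mon  2122: Tue/Tue  2123: Wed/Wed  2124: Thu/Fri  2125: Sat/Sat  2126: Sun/Sun  2127: Mon/Mon  2128: Tue/Wed  2129: Thu/Thu  2130: Fri/Fri  2131: Sat/Sat  2132: Sun/Mon
Both conditions hold in: no year — 0.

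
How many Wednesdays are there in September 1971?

September 1971 has 30 days and begins on Wednesday.
The first Wednesday is September 1.
Wednesdays fall on 1, 8, 15, 22, 29 — that's 5.

5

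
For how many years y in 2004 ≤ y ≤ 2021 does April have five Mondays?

April has 30 days; it has five Mondays when Monday falls among the first (month-length − 28) days — i.e. when April 1 is one of Monday/Sunday.
April 1 by year: 2004:Thu 2005:Fri 2006:Sat 2007:Sun✓ 2008:Tue 2009:Wed 2010:Thu 2011:Fri 2012:Sun✓ 2013:Mon✓ 2014:Tue 2015:Wed 2016:Fri 2017:Sat 2018:Sun✓ 2019:Mon✓ 2020:Wed 2021:Thu
Years with five Mondays: 2007, 2012, 2013, 2018, 2019 → 5.

5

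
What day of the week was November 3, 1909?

Wednesday

January 1, 1909 is a Friday.
November 3 is day 307 of the year, i.e. 306 days after Jan 1.
306 mod 7 = 5, so advance 5 weekdays from Friday: Wednesday.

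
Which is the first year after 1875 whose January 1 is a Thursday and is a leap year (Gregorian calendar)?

Jan 1 advances by 2 weekdays after a leap year and by 1 after a common year.
1875: Jan 1 is Friday.
1876: Saturday (leap)
1877: Monday
1878: Tuesday
1879: Wednesday
1880: Thursday (leap)
1880 begins on a Thursday and is a leap year.

1880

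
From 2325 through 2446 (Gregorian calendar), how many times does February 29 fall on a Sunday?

4

Leap years in 2325–2446: 30 of them.
Feb 29 weekday advances by 5 (mod 7) from one leap year to the next four years later (or differs when a century non-leap intervenes).
Leap-day weekdays: 2328:Wed 2332:Mon 2336:Sat 2340:Thu 2344:Tue 2348:Sun✓ 2352:Fri 2356:Wed 2360:Mon 2364:Sat 2368:Thu 2372:Tue 2376:Sun✓ …(4 more)… 2396:Thu 2400:Tue 2404:Sun✓ 2408:Fri 2412:Wed 2416:Mon 2420:Sat 2424:Thu 2428:Tue 2432:Sun✓ 2436:Fri 2440:Wed 2444:Mon
Sunday: 2348, 2376, 2404, 2432 → 4.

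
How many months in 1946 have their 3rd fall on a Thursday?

2

Check the 3rd of each month of 1946: Jan 3: Thu, Feb 3: Sun, Mar 3: Sun, Apr 3: Wed, May 3: Fri, Jun 3: Mon, Jul 3: Wed, Aug 3: Sat, Sep 3: Tue, Oct 3: Thu, Nov 3: Sun, Dec 3: Tue.
Thursday occurs in January, October — 2 months.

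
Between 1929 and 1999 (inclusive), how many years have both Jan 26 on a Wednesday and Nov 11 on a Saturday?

Check each year's weekday for Jan 26 and Nov 11:
  1929: Sat/Mon  1930: Sun/Tue  1931: Mon/Wed  1932: Tue/Fri  1933: Thu/Sat  1934: Fri/Sun  1935: Sat/Mon  1936: Sun/Wed  1937: Tue/Thu  1938: Wed/Fri  1939: Thu/Sat  1940: Fri/Mon  1941: Sun/Tue  1942: Mon/Wed  …(43 more)…  1986: Sun/Tue  1987: Mon/Wed  1988: Tue/Fri  1989: Thu/Sat  1990: Fri/Sun  1991: Sat/Mon  1992: Sun/Wed  1993: Tue/Thu  1994: Wed/Fri  1995: Thu/Sat  1996: Fri/Mon  1997: Sun/Tue  1998: Mon/Wed  1999: Tue/Thu
Both conditions hold in: 1944, 1972 — 2.

2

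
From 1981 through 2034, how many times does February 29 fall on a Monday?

Leap years in 1981–2034: 13 of them.
Feb 29 weekday advances by 5 (mod 7) from one leap year to the next four years later (or differs when a century non-leap intervenes).
Leap-day weekdays: 1984:Wed 1988:Mon✓ 1992:Sat 1996:Thu 2000:Tue 2004:Sun 2008:Fri 2012:Wed 2016:Mon✓ 2020:Sat 2024:Thu 2028:Tue 2032:Sun
Monday: 1988, 2016 → 2.

2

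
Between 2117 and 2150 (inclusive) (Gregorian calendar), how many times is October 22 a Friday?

5

Track October 22's weekday year by year (advancing +1, or +2 across a Feb 29):
  2117: Fri ✓  2118: Sat (+1)  2119: Sun (+1)  2120: Tue (+2)  2121: Wed (+1)
  2122: Thu (+1)  2123: Fri (+1) ✓  2124: Sun (+2)  2125: Mon (+1)  2126: Tue (+1)
  2127: Wed (+1)  2128: Fri (+2) ✓  2129: Sat (+1)  2130: Sun (+1)  … (6 more years) …
  2137: Tue (+1)  2138: Wed (+1)  2139: Thu (+1)  2140: Sat (+2)  2141: Sun (+1)
  2142: Mon (+1)  2143: Tue (+1)  2144: Thu (+2)  2145: Fri (+1) ✓  2146: Sat (+1)
  2147: Sun (+1)  2148: Tue (+2)  2149: Wed (+1)  2150: Thu (+1)
Friday years: 2117, 2123, 2128, 2134, 2145 — 5 in total.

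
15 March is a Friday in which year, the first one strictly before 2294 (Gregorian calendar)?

From one year to the next, a fixed date's weekday advances by 1, or by 2 when a Feb 29 lies between the two dates.
2294: March 15 is Thursday.
2293: Wednesday (−1)
2292: Tuesday (−1)
2291: Sunday (−2)
2290: Saturday (−1)
2289: Friday (−1)
15 March falls on a Friday in 2289.

2289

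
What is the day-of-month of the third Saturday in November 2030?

November 1, 2030 is a Friday, so the first Saturday is the 2nd.
The third Saturday is 2 + 14 = 16.

16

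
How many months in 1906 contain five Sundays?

4

A month of length L has five Sundays iff its first Sunday is on day ≤ L−28 (so day 1–3 in a 31-day month, 1–2 in a 30-day month, day 1 in a leap February).
Checking each month of 1906: Jan starts Mon (31d); Feb starts Thu (28d); Mar starts Thu (31d); Apr starts Sun (30d) ✓; May starts Tue (31d); Jun starts Fri (30d); Jul starts Sun (31d) ✓; Aug starts Wed (31d); Sep starts Sat (30d) ✓; Oct starts Mon (31d); Nov starts Thu (30d); Dec starts Sat (31d) ✓.
Five-Sunday months: April, July, September, December → 4.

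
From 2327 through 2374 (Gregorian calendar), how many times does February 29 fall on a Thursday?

2

Leap years in 2327–2374: 12 of them.
Feb 29 weekday advances by 5 (mod 7) from one leap year to the next four years later (or differs when a century non-leap intervenes).
Leap-day weekdays: 2328:Wed 2332:Mon 2336:Sat 2340:Thu✓ 2344:Tue 2348:Sun 2352:Fri 2356:Wed 2360:Mon 2364:Sat 2368:Thu✓ 2372:Tue
Thursday: 2340, 2368 → 2.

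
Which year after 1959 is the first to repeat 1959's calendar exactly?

Two years share a calendar iff Jan 1 falls on the same weekday and both are leap or both are common. 1959: Jan 1 is Thursday, common year.
1960: Jan 1 Friday, leap
1961: Jan 1 Sunday, common
1962: Jan 1 Monday, common
1963: Jan 1 Tuesday, common
1964: Jan 1 Wednesday, leap
1965: Jan 1 Friday, common
1966: Jan 1 Saturday, common
1967: Jan 1 Sunday, common
1968: Jan 1 Monday, leap
1969: Jan 1 Wednesday, common
1970: Jan 1 Thursday, common
1970 matches on both conditions.

1970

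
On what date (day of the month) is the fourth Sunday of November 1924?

23

November 1, 1924 is a Saturday, so the first Sunday is the 2nd.
The fourth Sunday is 2 + 21 = 23.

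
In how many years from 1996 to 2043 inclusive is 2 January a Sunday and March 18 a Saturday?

2

Check each year's weekday for 2 January and March 18:
  1996: Tue/Mon  1997: Thu/Tue  1998: Fri/Wed  1999: Sat/Thu  2000: Sun/Sat ✓  2001: Tue/Sun  2002: Wed/Mon  2003: Thu/Tue  2004: Fri/Thu  2005: Sun/Fri  2006: Mon/Sat  2007: Tue/Sun  2008: Wed/Tue  2009: Fri/Wed  …(20 more)…  2030: Wed/Mon  2031: Thu/Tue  2032: Fri/Thu  2033: Sun/Fri  2034: Mon/Sat  2035: Tue/Sun  2036: Wed/Tue  2037: Fri/Wed  2038: Sat/Thu  2039: Sun/Fri  2040: Mon/Sun  2041: Wed/Mon  2042: Thu/Tue  2043: Fri/Wed
Both conditions hold in: 2000, 2028 — 2.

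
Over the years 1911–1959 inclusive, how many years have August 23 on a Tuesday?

6

Track August 23's weekday year by year (advancing +1, or +2 across a Feb 29):
  1911: Wed  1912: Fri (+2)  1913: Sat (+1)  1914: Sun (+1)  1915: Mon (+1)
  1916: Wed (+2)  1917: Thu (+1)  1918: Fri (+1)  1919: Sat (+1)  1920: Mon (+2)
  1921: Tue (+1) ✓  1922: Wed (+1)  1923: Thu (+1)  1924: Sat (+2)  … (21 more years) …
  1946: Fri (+1)  1947: Sat (+1)  1948: Mon (+2)  1949: Tue (+1) ✓  1950: Wed (+1)
  1951: Thu (+1)  1952: Sat (+2)  1953: Sun (+1)  1954: Mon (+1)  1955: Tue (+1) ✓
  1956: Thu (+2)  1957: Fri (+1)  1958: Sat (+1)  1959: Sun (+1)
Tuesday years: 1921, 1927, 1932, 1938, 1949, 1955 — 6 in total.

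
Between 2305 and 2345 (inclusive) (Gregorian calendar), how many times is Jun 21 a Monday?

Track Jun 21's weekday year by year (advancing +1, or +2 across a Feb 29):
  2305: Wed  2306: Thu (+1)  2307: Fri (+1)  2308: Sun (+2)  2309: Mon (+1) ✓
  2310: Tue (+1)  2311: Wed (+1)  2312: Fri (+2)  2313: Sat (+1)  2314: Sun (+1)
  2315: Mon (+1) ✓  2316: Wed (+2)  2317: Thu (+1)  2318: Fri (+1)  … (13 more years) …
  2332: Tue (+2)  2333: Wed (+1)  2334: Thu (+1)  2335: Fri (+1)  2336: Sun (+2)
  2337: Mon (+1) ✓  2338: Tue (+1)  2339: Wed (+1)  2340: Fri (+2)  2341: Sat (+1)
  2342: Sun (+1)  2343: Mon (+1) ✓  2344: Wed (+2)  2345: Thu (+1)
Monday years: 2309, 2315, 2320, 2326, 2337, 2343 — 6 in total.

6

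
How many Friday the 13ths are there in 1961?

2

Check the 13th of each month of 1961: Jan 13: Fri, Feb 13: Mon, Mar 13: Mon, Apr 13: Thu, May 13: Sat, Jun 13: Tue, Jul 13: Thu, Aug 13: Sun, Sep 13: Wed, Oct 13: Fri, Nov 13: Mon, Dec 13: Wed.
Friday occurs in January, October — 2 months.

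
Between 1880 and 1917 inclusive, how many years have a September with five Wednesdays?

11

September has 30 days; it has five Wednesdays when Wednesday falls among the first (month-length − 28) days — i.e. when September 1 is one of Wednesday/Tuesday.
September 1 by year: 1880:Wed✓ 1881:Thu 1882:Fri 1883:Sat 1884:Mon 1885:Tue✓ 1886:Wed✓ 1887:Thu 1888:Sat 1889:Sun 1890:Mon 1891:Tue✓ 1892:Thu 1893:Fri 1894:Sat …(8 more)… 1903:Tue✓ 1904:Thu 1905:Fri 1906:Sat 1907:Sun 1908:Tue✓ 1909:Wed✓ 1910:Thu 1911:Fri 1912:Sun 1913:Mon 1914:Tue✓ 1915:Wed✓ 1916:Fri 1917:Sat
Years with five Wednesdays: 1880, 1885, 1886, 1891, 1896, 1897, 1903, 1908, 1909, 1914, 1915 → 11.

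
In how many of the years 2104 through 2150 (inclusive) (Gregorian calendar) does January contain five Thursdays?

January has 31 days; it has five Thursdays when Thursday falls among the first (month-length − 28) days — i.e. when January 1 is one of Thursday/Wednesday/Tuesday.
January 1 by year: 2104:Tue✓ 2105:Thu✓ 2106:Fri 2107:Sat 2108:Sun 2109:Tue✓ 2110:Wed✓ 2111:Thu✓ 2112:Fri 2113:Sun 2114:Mon 2115:Tue✓ 2116:Wed✓ 2117:Fri 2118:Sat …(17 more)… 2136:Sun 2137:Tue✓ 2138:Wed✓ 2139:Thu✓ 2140:Fri 2141:Sun 2142:Mon 2143:Tue✓ 2144:Wed✓ 2145:Fri 2146:Sat 2147:Sun 2148:Mon 2149:Wed✓ 2150:Thu✓
Years with five Thursdays: 2104, 2105, 2109, 2110, 2111, 2115, 2116, 2121, 2122, 2126, 2127, 2128, 2132, 2133, 2137, 2138, 2139, 2143, 2144, 2149, 2150 → 21.

21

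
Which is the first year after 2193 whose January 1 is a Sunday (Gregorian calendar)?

Jan 1 advances by 2 weekdays after a leap year and by 1 after a common year.
2193: Jan 1 is Tuesday.
2194: Wednesday
2195: Thursday
2196: Friday (leap)
2197: Sunday
2197 begins on a Sunday

2197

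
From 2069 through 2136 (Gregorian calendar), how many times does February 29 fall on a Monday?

Leap years in 2069–2136: 16 of them.
Feb 29 weekday advances by 5 (mod 7) from one leap year to the next four years later (or differs when a century non-leap intervenes).
Leap-day weekdays: 2072:Mon✓ 2076:Sat 2080:Thu 2084:Tue 2088:Sun 2092:Fri 2096:Wed 2104:Fri 2108:Wed 2112:Mon✓ 2116:Sat 2120:Thu 2124:Tue 2128:Sun 2132:Fri 2136:Wed
Monday: 2072, 2112 → 2.

2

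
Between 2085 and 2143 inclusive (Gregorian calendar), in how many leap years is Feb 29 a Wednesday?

3

Leap years in 2085–2143: 13 of them.
Feb 29 weekday advances by 5 (mod 7) from one leap year to the next four years later (or differs when a century non-leap intervenes).
Leap-day weekdays: 2088:Sun 2092:Fri 2096:Wed✓ 2104:Fri 2108:Wed✓ 2112:Mon 2116:Sat 2120:Thu 2124:Tue 2128:Sun 2132:Fri 2136:Wed✓ 2140:Mon
Wednesday: 2096, 2108, 2136 → 3.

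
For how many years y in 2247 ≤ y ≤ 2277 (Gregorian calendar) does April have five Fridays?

9

April has 30 days; it has five Fridays when Friday falls among the first (month-length − 28) days — i.e. when April 1 is one of Friday/Thursday.
April 1 by year: 2247:Thu✓ 2248:Sat 2249:Sun 2250:Mon 2251:Tue 2252:Thu✓ 2253:Fri✓ 2254:Sat 2255:Sun 2256:Tue 2257:Wed 2258:Thu✓ 2259:Fri✓ 2260:Sun 2261:Mon 2262:Tue 2263:Wed 2264:Fri✓ 2265:Sat 2266:Sun 2267:Mon 2268:Wed 2269:Thu✓ 2270:Fri✓ 2271:Sat 2272:Mon 2273:Tue 2274:Wed 2275:Thu✓ 2276:Sat 2277:Sun
Years with five Fridays: 2247, 2252, 2253, 2258, 2259, 2264, 2269, 2270, 2275 → 9.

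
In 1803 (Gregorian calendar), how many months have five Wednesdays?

4

A month of length L has five Wednesdays iff its first Wednesday is on day ≤ L−28 (so day 1–3 in a 31-day month, 1–2 in a 30-day month, day 1 in a leap February).
Checking each month of 1803: Jan starts Sat (31d); Feb starts Tue (28d); Mar starts Tue (31d) ✓; Apr starts Fri (30d); May starts Sun (31d); Jun starts Wed (30d) ✓; Jul starts Fri (31d); Aug starts Mon (31d) ✓; Sep starts Thu (30d); Oct starts Sat (31d); Nov starts Tue (30d) ✓; Dec starts Thu (31d).
Five-Wednesday months: March, June, August, November → 4.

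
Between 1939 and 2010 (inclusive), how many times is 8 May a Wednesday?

Track 8 May's weekday year by year (advancing +1, or +2 across a Feb 29):
  1939: Mon  1940: Wed (+2) ✓  1941: Thu (+1)  1942: Fri (+1)  1943: Sat (+1)
  1944: Mon (+2)  1945: Tue (+1)  1946: Wed (+1) ✓  1947: Thu (+1)  1948: Sat (+2)
  1949: Sun (+1)  1950: Mon (+1)  1951: Tue (+1)  1952: Thu (+2)  … (44 more years) …
  1997: Thu (+1)  1998: Fri (+1)  1999: Sat (+1)  2000: Mon (+2)  2001: Tue (+1)
  2002: Wed (+1) ✓  2003: Thu (+1)  2004: Sat (+2)  2005: Sun (+1)  2006: Mon (+1)
  2007: Tue (+1)  2008: Thu (+2)  2009: Fri (+1)  2010: Sat (+1)
Wednesday years: 1940, 1946, 1957, 1963, 1968, 1974, 1985, 1991, 1996, 2002 — 10 in total.

10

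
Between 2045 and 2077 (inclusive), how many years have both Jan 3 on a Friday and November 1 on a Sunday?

Check each year's weekday for Jan 3 and November 1:
  2045: Tue/Wed  2046: Wed/Thu  2047: Thu/Fri  2048: Fri/Sun ✓  2049: Sun/Mon  2050: Mon/Tue  2051: Tue/Wed  2052: Wed/Fri  2053: Fri/Sat  2054: Sat/Sun  2055: Sun/Mon  2056: Mon/Wed  2057: Wed/Thu  2058: Thu/Fri  …(5 more)…  2064: Thu/Sat  2065: Sat/Sun  2066: Sun/Mon  2067: Mon/Tue  2068: Tue/Thu  2069: Thu/Fri  2070: Fri/Sat  2071: Sat/Sun  2072: Sun/Tue  2073: Tue/Wed  2074: Wed/Thu  2075: Thu/Fri  2076: Fri/Sun ✓  2077: Sun/Mon
Both conditions hold in: 2048, 2076 — 2.

2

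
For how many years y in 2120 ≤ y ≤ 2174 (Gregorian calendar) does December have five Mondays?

24

December has 31 days; it has five Mondays when Monday falls among the first (month-length − 28) days — i.e. when December 1 is one of Monday/Sunday/Saturday.
December 1 by year: 2120:Sun✓ 2121:Mon✓ 2122:Tue 2123:Wed 2124:Fri 2125:Sat✓ 2126:Sun✓ 2127:Mon✓ 2128:Wed 2129:Thu 2130:Fri 2131:Sat✓ 2132:Mon✓ 2133:Tue 2134:Wed …(25 more)… 2160:Mon✓ 2161:Tue 2162:Wed 2163:Thu 2164:Sat✓ 2165:Sun✓ 2166:Mon✓ 2167:Tue 2168:Thu 2169:Fri 2170:Sat✓ 2171:Sun✓ 2172:Tue 2173:Wed 2174:Thu
Years with five Mondays: 2120, 2121, 2125, 2126, 2127, 2131, 2132, 2136, 2137, 2138, 2142, 2143, 2148, 2149, 2153, 2154, 2155, 2159, 2160, 2164, 2165, 2166, 2170, 2171 → 24.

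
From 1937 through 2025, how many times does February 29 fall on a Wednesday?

Leap years in 1937–2025: 22 of them.
Feb 29 weekday advances by 5 (mod 7) from one leap year to the next four years later (or differs when a century non-leap intervenes).
Leap-day weekdays: 1940:Thu 1944:Tue 1948:Sun 1952:Fri 1956:Wed✓ 1960:Mon 1964:Sat 1968:Thu 1972:Tue 1976:Sun 1980:Fri 1984:Wed✓ 1988:Mon 1992:Sat 1996:Thu 2000:Tue 2004:Sun 2008:Fri 2012:Wed✓ 2016:Mon 2020:Sat 2024:Thu
Wednesday: 1956, 1984, 2012 → 3.

3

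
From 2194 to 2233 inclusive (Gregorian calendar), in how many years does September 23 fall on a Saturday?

Track September 23's weekday year by year (advancing +1, or +2 across a Feb 29):
  2194: Tue  2195: Wed (+1)  2196: Fri (+2)  2197: Sat (+1) ✓  2198: Sun (+1)
  2199: Mon (+1)  2200: Tue (+1)  2201: Wed (+1)  2202: Thu (+1)  2203: Fri (+1)
  2204: Sun (+2)  2205: Mon (+1)  2206: Tue (+1)  2207: Wed (+1)  … (12 more years) …
  2220: Sat (+2) ✓  2221: Sun (+1)  2222: Mon (+1)  2223: Tue (+1)  2224: Thu (+2)
  2225: Fri (+1)  2226: Sat (+1) ✓  2227: Sun (+1)  2228: Tue (+2)  2229: Wed (+1)
  2230: Thu (+1)  2231: Fri (+1)  2232: Sun (+2)  2233: Mon (+1)
Saturday years: 2197, 2209, 2215, 2220, 2226 — 5 in total.

5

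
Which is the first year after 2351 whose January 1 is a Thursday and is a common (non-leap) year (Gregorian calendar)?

2353

Jan 1 advances by 2 weekdays after a leap year and by 1 after a common year.
2351: Jan 1 is Monday.
2352: Tuesday (leap)
2353: Thursday
2353 begins on a Thursday and is a common year.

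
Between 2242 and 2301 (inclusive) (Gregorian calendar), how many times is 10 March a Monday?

8

Track 10 March's weekday year by year (advancing +1, or +2 across a Feb 29):
  2242: Thu  2243: Fri (+1)  2244: Sun (+2)  2245: Mon (+1) ✓  2246: Tue (+1)
  2247: Wed (+1)  2248: Fri (+2)  2249: Sat (+1)  2250: Sun (+1)  2251: Mon (+1) ✓
  2252: Wed (+2)  2253: Thu (+1)  2254: Fri (+1)  2255: Sat (+1)  … (32 more years) …
  2288: Sat (+2)  2289: Sun (+1)  2290: Mon (+1) ✓  2291: Tue (+1)  2292: Thu (+2)
  2293: Fri (+1)  2294: Sat (+1)  2295: Sun (+1)  2296: Tue (+2)  2297: Wed (+1)
  2298: Thu (+1)  2299: Fri (+1)  2300: Sat (+1)  2301: Sun (+1)
Monday years: 2245, 2251, 2256, 2262, 2273, 2279, 2284, 2290 — 8 in total.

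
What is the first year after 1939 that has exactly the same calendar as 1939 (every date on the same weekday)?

1950

Two years share a calendar iff Jan 1 falls on the same weekday and both are leap or both are common. 1939: Jan 1 is Sunday, common year.
1940: Jan 1 Monday, leap
1941: Jan 1 Wednesday, common
1942: Jan 1 Thursday, common
1943: Jan 1 Friday, common
1944: Jan 1 Saturday, leap
1945: Jan 1 Monday, common
1946: Jan 1 Tuesday, common
1947: Jan 1 Wednesday, common
1948: Jan 1 Thursday, leap
1949: Jan 1 Saturday, common
1950: Jan 1 Sunday, common
1950 matches on both conditions.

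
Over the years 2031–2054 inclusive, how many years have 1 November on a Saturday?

4

Track 1 November's weekday year by year (advancing +1, or +2 across a Feb 29):
  2031: Sat ✓  2032: Mon (+2)  2033: Tue (+1)  2034: Wed (+1)  2035: Thu (+1)
  2036: Sat (+2) ✓  2037: Sun (+1)  2038: Mon (+1)  2039: Tue (+1)  2040: Thu (+2)
  2041: Fri (+1)  2042: Sat (+1) ✓  2043: Sun (+1)  2044: Tue (+2)  2045: Wed (+1)
  2046: Thu (+1)  2047: Fri (+1)  2048: Sun (+2)  2049: Mon (+1)  2050: Tue (+1)
  2051: Wed (+1)  2052: Fri (+2)  2053: Sat (+1) ✓  2054: Sun (+1)
Saturday years: 2031, 2036, 2042, 2053 — 4 in total.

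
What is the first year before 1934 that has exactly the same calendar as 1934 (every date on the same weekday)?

Two years share a calendar iff Jan 1 falls on the same weekday and both are leap or both are common. 1934: Jan 1 is Monday, common year.
1933: Jan 1 Sunday, common
1932: Jan 1 Friday, leap
1931: Jan 1 Thursday, common
1930: Jan 1 Wednesday, common
1929: Jan 1 Tuesday, common
1928: Jan 1 Sunday, leap
1927: Jan 1 Saturday, common
1926: Jan 1 Friday, common
1925: Jan 1 Thursday, common
1924: Jan 1 Tuesday, leap
1923: Jan 1 Monday, common
1923 matches on both conditions.

1923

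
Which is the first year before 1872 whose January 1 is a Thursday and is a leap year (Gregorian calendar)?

Jan 1 advances by 2 weekdays after a leap year and by 1 after a common year.
1872: Jan 1 is Monday (leap).
1871: Sunday
1870: Saturday
1869: Friday
1868: Wednesday (leap)
1867: Tuesday
1866: Monday
1865: Sunday
1864: Friday (leap)
1863: Thursday
1862: Wednesday
1861: Tuesday
1860: Sunday (leap)
1859: Saturday
1858: Friday
1857: Thursday
1856: Tuesday (leap)
1855: Monday
1854: Sunday
1853: Saturday
1852: Thursday (leap)
1852 begins on a Thursday and is a leap year.

1852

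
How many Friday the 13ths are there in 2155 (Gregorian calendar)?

1

Check the 13th of each month of 2155: Jan 13: Mon, Feb 13: Thu, Mar 13: Thu, Apr 13: Sun, May 13: Tue, Jun 13: Fri, Jul 13: Sun, Aug 13: Wed, Sep 13: Sat, Oct 13: Mon, Nov 13: Thu, Dec 13: Sat.
Friday occurs in June — 1 month.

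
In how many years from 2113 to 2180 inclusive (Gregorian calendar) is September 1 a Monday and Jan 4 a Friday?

2

Check each year's weekday for September 1 and Jan 4:
  2113: Fri/Wed  2114: Sat/Thu  2115: Sun/Fri  2116: Tue/Sat  2117: Wed/Mon  2118: Thu/Tue  2119: Fri/Wed  2120: Sun/Thu  2121: Mon/Sat  2122: Tue/Sun  2123: Wed/Mon  2124: Fri/Tue  2125: Sat/Thu  2126: Sun/Fri  …(40 more)…  2167: Tue/Sun  2168: Thu/Mon  2169: Fri/Wed  2170: Sat/Thu  2171: Sun/Fri  2172: Tue/Sat  2173: Wed/Mon  2174: Thu/Tue  2175: Fri/Wed  2176: Sun/Thu  2177: Mon/Sat  2178: Tue/Sun  2179: Wed/Mon  2180: Fri/Tue
Both conditions hold in: 2132, 2160 — 2.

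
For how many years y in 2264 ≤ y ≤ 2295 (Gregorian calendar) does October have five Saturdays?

October has 31 days; it has five Saturdays when Saturday falls among the first (month-length − 28) days — i.e. when October 1 is one of Saturday/Friday/Thursday.
October 1 by year: 2264:Sat✓ 2265:Sun 2266:Mon 2267:Tue 2268:Thu✓ 2269:Fri✓ 2270:Sat✓ 2271:Sun 2272:Tue 2273:Wed 2274:Thu✓ 2275:Fri✓ 2276:Sun 2277:Mon 2278:Tue 2279:Wed 2280:Fri✓ 2281:Sat✓ 2282:Sun 2283:Mon 2284:Wed 2285:Thu✓ 2286:Fri✓ 2287:Sat✓ 2288:Mon 2289:Tue 2290:Wed 2291:Thu✓ 2292:Sat✓ 2293:Sun 2294:Mon 2295:Tue
Years with five Saturdays: 2264, 2268, 2269, 2270, 2274, 2275, 2280, 2281, 2285, 2286, 2287, 2291, 2292 → 13.

13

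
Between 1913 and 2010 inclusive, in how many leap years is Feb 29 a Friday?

4

Leap years in 1913–2010: 24 of them.
Feb 29 weekday advances by 5 (mod 7) from one leap year to the next four years later (or differs when a century non-leap intervenes).
Leap-day weekdays: 1916:Tue 1920:Sun 1924:Fri✓ 1928:Wed 1932:Mon 1936:Sat 1940:Thu 1944:Tue 1948:Sun 1952:Fri✓ 1956:Wed 1960:Mon 1964:Sat 1968:Thu 1972:Tue 1976:Sun 1980:Fri✓ 1984:Wed 1988:Mon 1992:Sat 1996:Thu 2000:Tue 2004:Sun 2008:Fri✓
Friday: 1924, 1952, 1980, 2008 → 4.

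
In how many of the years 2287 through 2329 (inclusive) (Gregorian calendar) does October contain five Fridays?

16

October has 31 days; it has five Fridays when Friday falls among the first (month-length − 28) days — i.e. when October 1 is one of Friday/Thursday/Wednesday.
October 1 by year: 2287:Sat 2288:Mon 2289:Tue 2290:Wed✓ 2291:Thu✓ 2292:Sat 2293:Sun 2294:Mon 2295:Tue 2296:Thu✓ 2297:Fri✓ 2298:Sat 2299:Sun 2300:Mon 2301:Tue …(13 more)… 2315:Fri✓ 2316:Sun 2317:Mon 2318:Tue 2319:Wed✓ 2320:Fri✓ 2321:Sat 2322:Sun 2323:Mon 2324:Wed✓ 2325:Thu✓ 2326:Fri✓ 2327:Sat 2328:Mon 2329:Tue
Years with five Fridays: 2290, 2291, 2296, 2297, 2302, 2303, 2308, 2309, 2313, 2314, 2315, 2319, 2320, 2324, 2325, 2326 → 16.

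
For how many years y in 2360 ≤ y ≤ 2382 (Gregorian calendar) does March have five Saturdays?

March has 31 days; it has five Saturdays when Saturday falls among the first (month-length − 28) days — i.e. when March 1 is one of Saturday/Friday/Thursday.
March 1 by year: 2360:Tue 2361:Wed 2362:Thu✓ 2363:Fri✓ 2364:Sun 2365:Mon 2366:Tue 2367:Wed 2368:Fri✓ 2369:Sat✓ 2370:Sun 2371:Mon 2372:Wed 2373:Thu✓ 2374:Fri✓ 2375:Sat✓ 2376:Mon 2377:Tue 2378:Wed 2379:Thu✓ 2380:Sat✓ 2381:Sun 2382:Mon
Years with five Saturdays: 2362, 2363, 2368, 2369, 2373, 2374, 2375, 2379, 2380 → 9.

9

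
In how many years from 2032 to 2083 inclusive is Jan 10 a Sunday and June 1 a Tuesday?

Check each year's weekday for Jan 10 and June 1:
  2032: Sat/Tue  2033: Mon/Wed  2034: Tue/Thu  2035: Wed/Fri  2036: Thu/Sun  2037: Sat/Mon  2038: Sun/Tue ✓  2039: Mon/Wed  2040: Tue/Fri  2041: Thu/Sat  2042: Fri/Sun  2043: Sat/Mon  2044: Sun/Wed  2045: Tue/Thu  …(24 more)…  2070: Fri/Sun  2071: Sat/Mon  2072: Sun/Wed  2073: Tue/Thu  2074: Wed/Fri  2075: Thu/Sat  2076: Fri/Mon  2077: Sun/Tue ✓  2078: Mon/Wed  2079: Tue/Thu  2080: Wed/Sat  2081: Fri/Sun  2082: Sat/Mon  2083: Sun/Tue ✓
Both conditions hold in: 2038, 2049, 2055, 2066, 2077, 2083 — 6.

6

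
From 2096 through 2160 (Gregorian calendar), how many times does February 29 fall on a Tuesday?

Leap years in 2096–2160: 16 of them.
Feb 29 weekday advances by 5 (mod 7) from one leap year to the next four years later (or differs when a century non-leap intervenes).
Leap-day weekdays: 2096:Wed 2104:Fri 2108:Wed 2112:Mon 2116:Sat 2120:Thu 2124:Tue✓ 2128:Sun 2132:Fri 2136:Wed 2140:Mon 2144:Sat 2148:Thu 2152:Tue✓ 2156:Sun 2160:Fri
Tuesday: 2124, 2152 → 2.

2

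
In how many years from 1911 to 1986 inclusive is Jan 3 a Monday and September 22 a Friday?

Check each year's weekday for Jan 3 and September 22:
  1911: Tue/Fri  1912: Wed/Sun  1913: Fri/Mon  1914: Sat/Tue  1915: Sun/Wed  1916: Mon/Fri ✓  1917: Wed/Sat  1918: Thu/Sun  1919: Fri/Mon  1920: Sat/Wed  1921: Mon/Thu  1922: Tue/Fri  1923: Wed/Sat  1924: Thu/Mon  …(48 more)…  1973: Wed/Sat  1974: Thu/Sun  1975: Fri/Mon  1976: Sat/Wed  1977: Mon/Thu  1978: Tue/Fri  1979: Wed/Sat  1980: Thu/Mon  1981: Sat/Tue  1982: Sun/Wed  1983: Mon/Thu  1984: Tue/Sat  1985: Thu/Sun  1986: Fri/Mon
Both conditions hold in: 1916, 1944, 1972 — 3.

3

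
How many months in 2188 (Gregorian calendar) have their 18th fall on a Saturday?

Check the 18th of each month of 2188: Jan 18: Fri, Feb 18: Mon, Mar 18: Tue, Apr 18: Fri, May 18: Sun, Jun 18: Wed, Jul 18: Fri, Aug 18: Mon, Sep 18: Thu, Oct 18: Sat, Nov 18: Tue, Dec 18: Thu.
Saturday occurs in October — 1 month.

1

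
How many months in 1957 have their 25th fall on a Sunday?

1

Check the 25th of each month of 1957: Jan 25: Fri, Feb 25: Mon, Mar 25: Mon, Apr 25: Thu, May 25: Sat, Jun 25: Tue, Jul 25: Thu, Aug 25: Sun, Sep 25: Wed, Oct 25: Fri, Nov 25: Mon, Dec 25: Wed.
Sunday occurs in August — 1 month.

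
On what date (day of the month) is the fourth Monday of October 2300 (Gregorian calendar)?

October 1, 2300 is a Monday, so the first Monday is the 1st.
The fourth Monday is 1 + 21 = 22.

22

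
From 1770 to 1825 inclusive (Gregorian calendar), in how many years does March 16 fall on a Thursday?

Track March 16's weekday year by year (advancing +1, or +2 across a Feb 29):
  1770: Fri  1771: Sat (+1)  1772: Mon (+2)  1773: Tue (+1)  1774: Wed (+1)
  1775: Thu (+1) ✓  1776: Sat (+2)  1777: Sun (+1)  1778: Mon (+1)  1779: Tue (+1)
  1780: Thu (+2) ✓  1781: Fri (+1)  1782: Sat (+1)  1783: Sun (+1)  … (28 more years) …
  1812: Mon (+2)  1813: Tue (+1)  1814: Wed (+1)  1815: Thu (+1) ✓  1816: Sat (+2)
  1817: Sun (+1)  1818: Mon (+1)  1819: Tue (+1)  1820: Thu (+2) ✓  1821: Fri (+1)
  1822: Sat (+1)  1823: Sun (+1)  1824: Tue (+2)  1825: Wed (+1)
Thursday years: 1775, 1780, 1786, 1797, 1809, 1815, 1820 — 7 in total.

7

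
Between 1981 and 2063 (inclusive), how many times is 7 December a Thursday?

Track 7 December's weekday year by year (advancing +1, or +2 across a Feb 29):
  1981: Mon  1982: Tue (+1)  1983: Wed (+1)  1984: Fri (+2)  1985: Sat (+1)
  1986: Sun (+1)  1987: Mon (+1)  1988: Wed (+2)  1989: Thu (+1) ✓  1990: Fri (+1)
  1991: Sat (+1)  1992: Mon (+2)  1993: Tue (+1)  1994: Wed (+1)  … (55 more years) …
  2050: Wed (+1)  2051: Thu (+1) ✓  2052: Sat (+2)  2053: Sun (+1)  2054: Mon (+1)
  2055: Tue (+1)  2056: Thu (+2) ✓  2057: Fri (+1)  2058: Sat (+1)  2059: Sun (+1)
  2060: Tue (+2)  2061: Wed (+1)  2062: Thu (+1) ✓  2063: Fri (+1)
Thursday years: 1989, 1995, 2000, 2006, 2017, 2023, 2028, 2034, 2045, 2051, 2056, 2062 — 12 in total.

12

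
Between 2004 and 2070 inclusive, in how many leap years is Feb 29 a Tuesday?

2

Leap years in 2004–2070: 17 of them.
Feb 29 weekday advances by 5 (mod 7) from one leap year to the next four years later (or differs when a century non-leap intervenes).
Leap-day weekdays: 2004:Sun 2008:Fri 2012:Wed 2016:Mon 2020:Sat 2024:Thu 2028:Tue✓ 2032:Sun 2036:Fri 2040:Wed 2044:Mon 2048:Sat 2052:Thu 2056:Tue✓ 2060:Sun 2064:Fri 2068:Wed
Tuesday: 2028, 2056 → 2.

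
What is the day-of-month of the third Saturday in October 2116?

17

October 1, 2116 is a Thursday, so the first Saturday is the 3rd.
The third Saturday is 3 + 14 = 17.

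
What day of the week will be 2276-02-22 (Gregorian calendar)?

Tuesday

January 1, 2276 is a Saturday.
February 22 is day 53 of the year, i.e. 52 days after Jan 1.
52 mod 7 = 3, so advance 3 weekdays from Saturday: Tuesday.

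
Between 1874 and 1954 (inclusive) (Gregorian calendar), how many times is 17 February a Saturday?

Track 17 February's weekday year by year (advancing +1, or +2 across a Feb 29):
  1874: Tue  1875: Wed (+1)  1876: Thu (+1)  1877: Sat (+2) ✓  1878: Sun (+1)
  1879: Mon (+1)  1880: Tue (+1)  1881: Thu (+2)  1882: Fri (+1)  1883: Sat (+1) ✓
  1884: Sun (+1)  1885: Tue (+2)  1886: Wed (+1)  1887: Thu (+1)  … (53 more years) …
  1941: Mon (+2)  1942: Tue (+1)  1943: Wed (+1)  1944: Thu (+1)  1945: Sat (+2) ✓
  1946: Sun (+1)  1947: Mon (+1)  1948: Tue (+1)  1949: Thu (+2)  1950: Fri (+1)
  1951: Sat (+1) ✓  1952: Sun (+1)  1953: Tue (+2)  1954: Wed (+1)
Saturday years: 1877, 1883, 1894, 1900, 1906, 1912, 1917, 1923, 1934, 1940, 1945, 1951 — 12 in total.

12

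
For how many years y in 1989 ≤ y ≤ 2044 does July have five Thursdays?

24

July has 31 days; it has five Thursdays when Thursday falls among the first (month-length − 28) days — i.e. when July 1 is one of Thursday/Wednesday/Tuesday.
July 1 by year: 1989:Sat 1990:Sun 1991:Mon 1992:Wed✓ 1993:Thu✓ 1994:Fri 1995:Sat 1996:Mon 1997:Tue✓ 1998:Wed✓ 1999:Thu✓ 2000:Sat 2001:Sun 2002:Mon 2003:Tue✓ …(26 more)… 2030:Mon 2031:Tue✓ 2032:Thu✓ 2033:Fri 2034:Sat 2035:Sun 2036:Tue✓ 2037:Wed✓ 2038:Thu✓ 2039:Fri 2040:Sun 2041:Mon 2042:Tue✓ 2043:Wed✓ 2044:Fri
Years with five Thursdays: 1992, 1993, 1997, 1998, 1999, 2003, 2004, 2008, 2009, 2010, 2014, 2015, 2020, 2021, 2025, 2026, 2027, 2031, 2032, 2036, 2037, 2038, 2042, 2043 → 24.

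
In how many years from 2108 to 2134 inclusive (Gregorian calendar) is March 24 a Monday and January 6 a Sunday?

1

Check each year's weekday for March 24 and January 6:
  2108: Sat/Fri  2109: Sun/Sun  2110: Mon/Mon  2111: Tue/Tue  2112: Thu/Wed  2113: Fri/Fri  2114: Sat/Sat  2115: Sun/Sun  2116: Tue/Mon  2117: Wed/Wed  2118: Thu/Thu  2119: Fri/Fri  2120: Sun/Sat  2121: Mon/Mon  2122: Tue/Tue  2123: Wed/Wed  2124: Fri/Thu  2125: Sat/Sat  2126: Sun/Sun  2127: Mon/Mon  2128: Wed/Tue  2129: Thu/Thu  2130: Fri/Fri  2131: Sat/Sat  2132: Mon/Sun ✓  2133: Tue/Tue  2134: Wed/Wed
Both conditions hold in: 2132 — 1.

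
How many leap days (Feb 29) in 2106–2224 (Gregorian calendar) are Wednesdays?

5

Leap years in 2106–2224: 29 of them.
Feb 29 weekday advances by 5 (mod 7) from one leap year to the next four years later (or differs when a century non-leap intervenes).
Leap-day weekdays: 2108:Wed✓ 2112:Mon 2116:Sat 2120:Thu 2124:Tue 2128:Sun 2132:Fri 2136:Wed✓ 2140:Mon 2144:Sat 2148:Thu 2152:Tue 2156:Sun …(3 more)… 2172:Sat 2176:Thu 2180:Tue 2184:Sun 2188:Fri 2192:Wed✓ 2196:Mon 2204:Wed✓ 2208:Mon 2212:Sat 2216:Thu 2220:Tue 2224:Sun
Wednesday: 2108, 2136, 2164, 2192, 2204 → 5.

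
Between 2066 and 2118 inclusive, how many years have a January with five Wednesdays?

21

January has 31 days; it has five Wednesdays when Wednesday falls among the first (month-length − 28) days — i.e. when January 1 is one of Wednesday/Tuesday/Monday.
January 1 by year: 2066:Fri 2067:Sat 2068:Sun 2069:Tue✓ 2070:Wed✓ 2071:Thu 2072:Fri 2073:Sun 2074:Mon✓ 2075:Tue✓ 2076:Wed✓ 2077:Fri 2078:Sat 2079:Sun 2080:Mon✓ …(23 more)… 2104:Tue✓ 2105:Thu 2106:Fri 2107:Sat 2108:Sun 2109:Tue✓ 2110:Wed✓ 2111:Thu 2112:Fri 2113:Sun 2114:Mon✓ 2115:Tue✓ 2116:Wed✓ 2117:Fri 2118:Sat
Years with five Wednesdays: 2069, 2070, 2074, 2075, 2076, 2080, 2081, 2085, 2086, 2087, 2091, 2092, 2097, 2098, 2103, 2104, 2109, 2110, 2114, 2115, 2116 → 21.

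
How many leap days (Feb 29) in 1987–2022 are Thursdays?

Leap years in 1987–2022: 9 of them.
Feb 29 weekday advances by 5 (mod 7) from one leap year to the next four years later (or differs when a century non-leap intervenes).
Leap-day weekdays: 1988:Mon 1992:Sat 1996:Thu✓ 2000:Tue 2004:Sun 2008:Fri 2012:Wed 2016:Mon 2020:Sat
Thursday: 1996 → 1.

1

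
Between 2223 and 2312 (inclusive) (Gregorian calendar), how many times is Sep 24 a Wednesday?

12

Track Sep 24's weekday year by year (advancing +1, or +2 across a Feb 29):
  2223: Wed ✓  2224: Fri (+2)  2225: Sat (+1)  2226: Sun (+1)  2227: Mon (+1)
  2228: Wed (+2) ✓  2229: Thu (+1)  2230: Fri (+1)  2231: Sat (+1)  2232: Mon (+2)
  2233: Tue (+1)  2234: Wed (+1) ✓  2235: Thu (+1)  2236: Sat (+2)  … (62 more years) …
  2299: Sun (+1)  2300: Mon (+1)  2301: Tue (+1)  2302: Wed (+1) ✓  2303: Thu (+1)
  2304: Sat (+2)  2305: Sun (+1)  2306: Mon (+1)  2307: Tue (+1)  2308: Thu (+2)
  2309: Fri (+1)  2310: Sat (+1)  2311: Sun (+1)  2312: Tue (+2)
Wednesday years: 2223, 2228, 2234, 2245, 2251, 2256, 2262, 2273, 2279, 2284, 2290, 2302 — 12 in total.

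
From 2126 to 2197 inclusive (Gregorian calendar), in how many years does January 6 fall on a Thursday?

Track January 6's weekday year by year (advancing +1, or +2 across a Feb 29):
  2126: Sun  2127: Mon (+1)  2128: Tue (+1)  2129: Thu (+2) ✓  2130: Fri (+1)
  2131: Sat (+1)  2132: Sun (+1)  2133: Tue (+2)  2134: Wed (+1)  2135: Thu (+1) ✓
  2136: Fri (+1)  2137: Sun (+2)  2138: Mon (+1)  2139: Tue (+1)  … (44 more years) …
  2184: Tue (+1)  2185: Thu (+2) ✓  2186: Fri (+1)  2187: Sat (+1)  2188: Sun (+1)
  2189: Tue (+2)  2190: Wed (+1)  2191: Thu (+1) ✓  2192: Fri (+1)  2193: Sun (+2)
  2194: Mon (+1)  2195: Tue (+1)  2196: Wed (+1)  2197: Fri (+2)
Thursday years: 2129, 2135, 2146, 2152, 2157, 2163, 2174, 2180, 2185, 2191 — 10 in total.

10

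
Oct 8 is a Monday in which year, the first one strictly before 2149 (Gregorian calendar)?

2142

From one year to the next, a fixed date's weekday advances by 1, or by 2 when a Feb 29 lies between the two dates.
2149: October 8 is Wednesday.
2148: Tuesday (−1)
2147: Sunday (−2)
2146: Saturday (−1)
2145: Friday (−1)
2144: Thursday (−1)
2143: Tuesday (−2)
2142: Monday (−1)
Oct 8 falls on a Monday in 2142.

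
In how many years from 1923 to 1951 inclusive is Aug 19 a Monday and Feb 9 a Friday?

1

Check each year's weekday for Aug 19 and Feb 9:
  1923: Sun/Fri  1924: Tue/Sat  1925: Wed/Mon  1926: Thu/Tue  1927: Fri/Wed  1928: Sun/Thu  1929: Mon/Sat  1930: Tue/Sun  1931: Wed/Mon  1932: Fri/Tue  1933: Sat/Thu  1934: Sun/Fri  1935: Mon/Sat  1936: Wed/Sun  1937: Thu/Tue  1938: Fri/Wed  1939: Sat/Thu  1940: Mon/Fri ✓  1941: Tue/Sun  1942: Wed/Mon  1943: Thu/Tue  1944: Sat/Wed  1945: Sun/Fri  1946: Mon/Sat  1947: Tue/Sun  1948: Thu/Mon  1949: Fri/Wed  1950: Sat/Thu  1951: Sun/Fri
Both conditions hold in: 1940 — 1.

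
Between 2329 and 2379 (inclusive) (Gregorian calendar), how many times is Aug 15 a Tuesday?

Track Aug 15's weekday year by year (advancing +1, or +2 across a Feb 29):
  2329: Thu  2330: Fri (+1)  2331: Sat (+1)  2332: Mon (+2)  2333: Tue (+1) ✓
  2334: Wed (+1)  2335: Thu (+1)  2336: Sat (+2)  2337: Sun (+1)  2338: Mon (+1)
  2339: Tue (+1) ✓  2340: Thu (+2)  2341: Fri (+1)  2342: Sat (+1)  … (23 more years) …
  2366: Mon (+1)  2367: Tue (+1) ✓  2368: Thu (+2)  2369: Fri (+1)  2370: Sat (+1)
  2371: Sun (+1)  2372: Tue (+2) ✓  2373: Wed (+1)  2374: Thu (+1)  2375: Fri (+1)
  2376: Sun (+2)  2377: Mon (+1)  2378: Tue (+1) ✓  2379: Wed (+1)
Tuesday years: 2333, 2339, 2344, 2350, 2361, 2367, 2372, 2378 — 8 in total.

8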